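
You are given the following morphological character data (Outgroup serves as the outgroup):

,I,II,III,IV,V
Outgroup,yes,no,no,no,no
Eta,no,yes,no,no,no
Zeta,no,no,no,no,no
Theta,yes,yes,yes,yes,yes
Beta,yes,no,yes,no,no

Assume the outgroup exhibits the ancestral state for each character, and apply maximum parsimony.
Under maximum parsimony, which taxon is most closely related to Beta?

Character polarity is set by the outgroup: the derived state is whichever differs from the outgroup's state, so for I the derived state is 'no', and for the remaining characters it is 'yes'.
I (derived state 'no') is shared by Eta and Zeta — a synapomorphy uniting that clade.
II (state 'yes') occurs in Eta and Theta but conflicts with the nesting implied by the other characters — most parsimoniously interpreted as homoplasy.
III (derived state 'yes') is shared by Beta and Theta — a synapomorphy uniting that clade.
IV: derived state 'yes' in Theta only — an autapomorphy, so it tells us nothing about relationships among taxa.
V (derived state 'yes') is unique to Theta (autapomorphy; uninformative for grouping).
Most parsimonious ingroup topology: ((Eta,Zeta),(Theta,Beta)).
Beta and Theta form a cherry on this tree, so they are sister taxa.

Theta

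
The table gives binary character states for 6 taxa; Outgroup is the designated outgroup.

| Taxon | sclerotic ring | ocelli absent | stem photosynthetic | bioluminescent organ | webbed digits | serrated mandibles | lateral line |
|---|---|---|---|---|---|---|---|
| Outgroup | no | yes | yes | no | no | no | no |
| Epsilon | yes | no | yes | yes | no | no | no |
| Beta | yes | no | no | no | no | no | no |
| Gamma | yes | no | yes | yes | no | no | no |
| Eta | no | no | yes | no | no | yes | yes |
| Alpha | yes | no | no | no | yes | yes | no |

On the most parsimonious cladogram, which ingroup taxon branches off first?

Character polarity is set by the outgroup: the derived state is whichever differs from the outgroup's state, so for ocelli absent, stem photosynthetic the derived state is 'no', and for the remaining characters it is 'yes'.
sclerotic ring (derived state 'yes') is shared by Alpha, Beta, Epsilon, and Gamma — a synapomorphy uniting that clade.
ocelli absent (derived state 'no') is shared by all ingroup taxa — unites the whole ingroup.
Only Alpha and Beta show the derived state 'no' for stem photosynthetic, supporting them as a clade.
Only Epsilon and Gamma show the derived state 'yes' for bioluminescent organ, supporting them as a clade.
webbed digits: derived state 'yes' in Alpha only — an autapomorphy, so it tells us nothing about relationships among taxa.
serrated mandibles (state 'yes') occurs in Alpha and Eta but conflicts with the nesting implied by the other characters — most parsimoniously interpreted as homoplasy.
lateral line (derived state 'yes') is unique to Eta (autapomorphy; uninformative for grouping).
Most parsimonious ingroup topology: (((Epsilon,Gamma),(Beta,Alpha)),Eta).
Eta is sister to the clade containing all other ingroup taxa, so it is the earliest-diverging (most basal) ingroup lineage.

Eta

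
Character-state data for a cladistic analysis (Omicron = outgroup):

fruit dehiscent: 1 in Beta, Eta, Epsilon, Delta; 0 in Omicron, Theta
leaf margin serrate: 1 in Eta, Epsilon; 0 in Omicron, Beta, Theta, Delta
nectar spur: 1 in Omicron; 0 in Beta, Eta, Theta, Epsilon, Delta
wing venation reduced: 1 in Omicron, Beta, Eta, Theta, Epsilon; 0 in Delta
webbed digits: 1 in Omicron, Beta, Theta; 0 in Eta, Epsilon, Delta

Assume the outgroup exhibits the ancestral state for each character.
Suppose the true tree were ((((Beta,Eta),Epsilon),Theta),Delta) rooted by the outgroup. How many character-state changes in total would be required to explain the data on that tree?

9

Map each character onto ((((Beta,Eta),Epsilon),Theta),Delta) (rooted by Omicron) and count the minimum state changes it requires (Fitch parsimony):
fruit dehiscent: 2; leaf margin serrate: 2; nectar spur: 1; wing venation reduced: 1; webbed digits: 3.
Total tree length = 9.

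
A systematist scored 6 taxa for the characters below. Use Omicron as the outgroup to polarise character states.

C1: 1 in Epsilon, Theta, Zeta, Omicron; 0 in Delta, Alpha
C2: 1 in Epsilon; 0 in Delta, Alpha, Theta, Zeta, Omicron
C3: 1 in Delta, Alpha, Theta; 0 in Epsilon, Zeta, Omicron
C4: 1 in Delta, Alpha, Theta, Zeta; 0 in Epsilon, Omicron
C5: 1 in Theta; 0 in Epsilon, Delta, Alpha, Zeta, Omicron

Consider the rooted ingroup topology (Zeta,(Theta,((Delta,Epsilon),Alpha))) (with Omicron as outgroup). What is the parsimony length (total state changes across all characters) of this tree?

8

Map each character onto (Zeta,(Theta,((Delta,Epsilon),Alpha))) (rooted by Omicron) and count the minimum state changes it requires (Fitch parsimony):
C1: 2; C2: 1; C3: 2; C4: 2; C5: 1.
Total tree length = 8.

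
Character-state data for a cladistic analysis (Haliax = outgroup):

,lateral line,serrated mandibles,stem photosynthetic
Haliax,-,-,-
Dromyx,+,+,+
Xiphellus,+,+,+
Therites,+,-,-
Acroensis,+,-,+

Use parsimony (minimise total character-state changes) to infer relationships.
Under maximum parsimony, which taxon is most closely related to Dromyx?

The outgroup has state '-' for every character, so '+' is the derived state throughout.
All ingroup taxa share the derived state '+' for lateral line; it defines the ingroup but does not resolve relationships within it.
serrated mandibles: derived state '+' in Dromyx and Xiphellus only — synapomorphy for {Dromyx, Xiphellus}.
stem photosynthetic (derived state '+') is shared by Acroensis, Dromyx, and Xiphellus — a synapomorphy uniting that clade.
Most parsimonious ingroup topology: (((Dromyx,Xiphellus),Acroensis),Therites).
Dromyx and Xiphellus form a cherry on this tree, so they are sister taxa.

Xiphellus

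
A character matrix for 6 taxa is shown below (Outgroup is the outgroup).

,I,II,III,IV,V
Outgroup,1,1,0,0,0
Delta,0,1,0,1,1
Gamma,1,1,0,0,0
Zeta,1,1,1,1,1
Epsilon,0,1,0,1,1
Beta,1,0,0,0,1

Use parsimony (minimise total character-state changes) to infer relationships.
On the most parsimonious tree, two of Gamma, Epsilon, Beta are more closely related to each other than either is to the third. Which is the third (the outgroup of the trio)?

Character polarity is set by the outgroup: the derived state is whichever differs from the outgroup's state, so for I, II the derived state is '0', and for the remaining characters it is '1'.
Only Delta and Epsilon show the derived state '0' for I, supporting them as a clade.
II (derived state '0') is unique to Beta (autapomorphy; uninformative for grouping).
III (derived state '1') is unique to Zeta (autapomorphy; uninformative for grouping).
IV (derived state '1') is shared by Delta, Epsilon, and Zeta — a synapomorphy uniting that clade.
V (derived state '1') is shared by Beta, Delta, Epsilon, and Zeta — a synapomorphy uniting that clade.
Most parsimonious ingroup topology: ((((Delta,Epsilon),Zeta),Beta),Gamma).
Epsilon and Beta share a more recent common ancestor with each other than either does with Gamma, so Gamma is the least closely related of the three.

Gamma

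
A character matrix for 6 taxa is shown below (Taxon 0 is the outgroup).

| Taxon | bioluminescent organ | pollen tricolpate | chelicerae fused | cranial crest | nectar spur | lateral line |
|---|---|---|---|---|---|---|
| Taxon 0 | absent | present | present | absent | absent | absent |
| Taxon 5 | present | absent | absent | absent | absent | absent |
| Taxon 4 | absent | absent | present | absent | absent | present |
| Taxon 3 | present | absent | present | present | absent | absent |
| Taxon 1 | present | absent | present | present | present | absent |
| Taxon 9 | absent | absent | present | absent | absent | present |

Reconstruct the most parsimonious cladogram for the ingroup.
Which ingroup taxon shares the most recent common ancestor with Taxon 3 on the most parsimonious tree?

Taxon 1

Character polarity is set by the outgroup: the derived state is whichever differs from the outgroup's state, so for pollen tricolpate, chelicerae fused the derived state is 'absent', and for the remaining characters it is 'present'.
Only Taxon 1, Taxon 3, and Taxon 5 show the derived state 'present' for bioluminescent organ, supporting them as a clade.
pollen tricolpate (derived state 'absent') is shared by all ingroup taxa — unites the whole ingroup.
chelicerae fused: derived state 'absent' in Taxon 5 only — an autapomorphy, so it tells us nothing about relationships among taxa.
Only Taxon 1 and Taxon 3 show the derived state 'present' for cranial crest, supporting them as a clade.
nectar spur (derived state 'present') is unique to Taxon 1 (autapomorphy; uninformative for grouping).
lateral line: derived state 'present' in Taxon 4 and Taxon 9 only — synapomorphy for {Taxon 4, Taxon 9}.
Most parsimonious ingroup topology: ((Taxon 5,(Taxon 3,Taxon 1)),(Taxon 4,Taxon 9)).
Taxon 3 and Taxon 1 form a cherry on this tree, so they are sister taxa.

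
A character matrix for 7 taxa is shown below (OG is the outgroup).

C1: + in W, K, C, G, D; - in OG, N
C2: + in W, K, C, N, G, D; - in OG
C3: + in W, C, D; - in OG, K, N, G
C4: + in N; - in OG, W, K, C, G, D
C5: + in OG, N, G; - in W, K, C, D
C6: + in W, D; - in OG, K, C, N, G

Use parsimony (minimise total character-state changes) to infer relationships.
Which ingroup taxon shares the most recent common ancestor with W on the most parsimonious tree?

Character polarity is set by the outgroup: the derived state is whichever differs from the outgroup's state, so for C5 the derived state is '-', and for the remaining characters it is '+'.
C1: derived state '+' in C, D, G, K, and W only — synapomorphy for {C, D, G, K, W}.
C2 (derived state '+') is shared by all ingroup taxa — unites the whole ingroup.
Only C, D, and W show the derived state '+' for C3, supporting them as a clade.
C4: derived state '+' in N only — an autapomorphy, so it tells us nothing about relationships among taxa.
C5 (derived state '-') is shared by C, D, K, and W — a synapomorphy uniting that clade.
Only D and W show the derived state '+' for C6, supporting them as a clade.
Most parsimonious ingroup topology: (((((W,D),C),K),G),N).
W and D form a cherry on this tree, so they are sister taxa.

D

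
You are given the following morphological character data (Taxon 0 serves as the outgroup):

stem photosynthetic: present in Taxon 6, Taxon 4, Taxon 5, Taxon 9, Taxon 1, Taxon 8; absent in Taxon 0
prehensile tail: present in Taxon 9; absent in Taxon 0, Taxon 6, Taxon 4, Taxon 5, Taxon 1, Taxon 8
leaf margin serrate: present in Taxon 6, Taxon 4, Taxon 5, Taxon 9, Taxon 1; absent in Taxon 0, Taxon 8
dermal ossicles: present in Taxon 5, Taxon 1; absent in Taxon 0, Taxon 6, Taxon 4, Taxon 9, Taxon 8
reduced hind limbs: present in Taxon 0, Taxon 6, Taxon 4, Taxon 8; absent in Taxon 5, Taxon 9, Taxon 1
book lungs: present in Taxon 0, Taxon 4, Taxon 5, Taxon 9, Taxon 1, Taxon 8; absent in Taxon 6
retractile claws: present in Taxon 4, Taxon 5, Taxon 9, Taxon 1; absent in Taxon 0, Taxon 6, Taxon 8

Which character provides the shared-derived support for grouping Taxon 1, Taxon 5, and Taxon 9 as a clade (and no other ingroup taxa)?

reduced hind limbs

Character polarity is set by the outgroup: the derived state is whichever differs from the outgroup's state, so for reduced hind limbs, book lungs the derived state is 'absent', and for the remaining characters it is 'present'.
stem photosynthetic (derived state 'present') is shared by all ingroup taxa — unites the whole ingroup.
prehensile tail: derived state 'present' in Taxon 9 only — an autapomorphy, so it tells us nothing about relationships among taxa.
leaf margin serrate (derived state 'present') is shared by Taxon 1, Taxon 4, Taxon 5, Taxon 6, and Taxon 9 — a synapomorphy uniting that clade.
Only Taxon 1 and Taxon 5 show the derived state 'present' for dermal ossicles, supporting them as a clade.
Only Taxon 1, Taxon 5, and Taxon 9 show the derived state 'absent' for reduced hind limbs, supporting them as a clade.
book lungs (derived state 'absent') is unique to Taxon 6 (autapomorphy; uninformative for grouping).
Only Taxon 1, Taxon 4, Taxon 5, and Taxon 9 show the derived state 'present' for retractile claws, supporting them as a clade.
Most parsimonious ingroup topology: ((Taxon 6,(Taxon 4,((Taxon 5,Taxon 1),Taxon 9))),Taxon 8).
The clade {Taxon 1, Taxon 5, Taxon 9} is supported by reduced hind limbs: its derived state 'absent' occurs in exactly those taxa and in no other taxon (including the outgroup).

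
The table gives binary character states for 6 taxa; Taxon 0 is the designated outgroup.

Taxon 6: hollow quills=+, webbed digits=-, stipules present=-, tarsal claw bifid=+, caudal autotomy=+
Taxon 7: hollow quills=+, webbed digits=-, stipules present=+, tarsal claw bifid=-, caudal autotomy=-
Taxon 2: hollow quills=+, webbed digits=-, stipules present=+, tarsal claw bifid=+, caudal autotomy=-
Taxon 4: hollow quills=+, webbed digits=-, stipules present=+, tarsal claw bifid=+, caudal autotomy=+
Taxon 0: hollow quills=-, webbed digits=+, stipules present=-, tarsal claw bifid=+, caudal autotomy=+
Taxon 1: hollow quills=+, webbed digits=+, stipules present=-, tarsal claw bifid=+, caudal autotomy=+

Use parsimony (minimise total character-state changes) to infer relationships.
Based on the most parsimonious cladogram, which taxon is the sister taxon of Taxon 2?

Taxon 7

Character polarity is set by the outgroup: the derived state is whichever differs from the outgroup's state, so for webbed digits, tarsal claw bifid, caudal autotomy the derived state is '-', and for the remaining characters it is '+'.
hollow quills (derived state '+') is shared by all ingroup taxa — unites the whole ingroup.
webbed digits: derived state '-' in Taxon 2, Taxon 4, Taxon 6, and Taxon 7 only — synapomorphy for {Taxon 2, Taxon 4, Taxon 6, Taxon 7}.
stipules present (derived state '+') is shared by Taxon 2, Taxon 4, and Taxon 7 — a synapomorphy uniting that clade.
tarsal claw bifid (derived state '-') is unique to Taxon 7 (autapomorphy; uninformative for grouping).
caudal autotomy (derived state '-') is shared by Taxon 2 and Taxon 7 — a synapomorphy uniting that clade.
Most parsimonious ingroup topology: ((((Taxon 7,Taxon 2),Taxon 4),Taxon 6),Taxon 1).
Taxon 2 and Taxon 7 form a cherry on this tree, so they are sister taxa.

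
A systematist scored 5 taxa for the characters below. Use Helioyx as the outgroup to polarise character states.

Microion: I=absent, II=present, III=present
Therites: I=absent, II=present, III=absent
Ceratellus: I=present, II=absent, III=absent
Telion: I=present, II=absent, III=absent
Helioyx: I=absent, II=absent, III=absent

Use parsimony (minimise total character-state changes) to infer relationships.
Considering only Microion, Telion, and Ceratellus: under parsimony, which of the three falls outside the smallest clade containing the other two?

Microion

The outgroup has state 'absent' for every character, so 'present' is the derived state throughout.
I: derived state 'present' in Ceratellus and Telion only — synapomorphy for {Ceratellus, Telion}.
II: derived state 'present' in Microion and Therites only — synapomorphy for {Microion, Therites}.
III: derived state 'present' in Microion only — an autapomorphy, so it tells us nothing about relationships among taxa.
Most parsimonious ingroup topology: ((Telion,Ceratellus),(Microion,Therites)).
Ceratellus and Telion share a more recent common ancestor with each other than either does with Microion, so Microion is the least closely related of the three.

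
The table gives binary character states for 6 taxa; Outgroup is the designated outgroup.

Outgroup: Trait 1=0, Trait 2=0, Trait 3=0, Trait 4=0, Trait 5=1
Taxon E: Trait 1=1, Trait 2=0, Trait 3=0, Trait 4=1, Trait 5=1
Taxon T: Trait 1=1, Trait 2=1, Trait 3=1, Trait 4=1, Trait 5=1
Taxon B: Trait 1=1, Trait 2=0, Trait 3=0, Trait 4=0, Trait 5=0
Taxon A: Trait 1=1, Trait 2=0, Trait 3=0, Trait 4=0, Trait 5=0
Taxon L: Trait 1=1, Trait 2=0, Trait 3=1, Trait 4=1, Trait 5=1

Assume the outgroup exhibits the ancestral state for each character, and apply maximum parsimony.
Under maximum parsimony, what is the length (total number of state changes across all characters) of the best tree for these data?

Character polarity is set by the outgroup: the derived state is whichever differs from the outgroup's state, so for Trait 5 the derived state is '0', and for the remaining characters it is '1'.
All ingroup taxa share the derived state '1' for Trait 1; it defines the ingroup but does not resolve relationships within it.
Trait 2: derived state '1' in Taxon T only — an autapomorphy, so it tells us nothing about relationships among taxa.
Trait 3 (derived state '1') is shared by Taxon L and Taxon T — a synapomorphy uniting that clade.
Trait 4 (derived state '1') is shared by Taxon E, Taxon L, and Taxon T — a synapomorphy uniting that clade.
Trait 5 (derived state '0') is shared by Taxon A and Taxon B — a synapomorphy uniting that clade.
Most parsimonious ingroup topology: ((Taxon E,(Taxon T,Taxon L)),(Taxon B,Taxon A)).
Changes per character on this tree: Trait 1: 1; Trait 2: 1; Trait 3: 1; Trait 4: 1; Trait 5: 1.
Total = 5.

5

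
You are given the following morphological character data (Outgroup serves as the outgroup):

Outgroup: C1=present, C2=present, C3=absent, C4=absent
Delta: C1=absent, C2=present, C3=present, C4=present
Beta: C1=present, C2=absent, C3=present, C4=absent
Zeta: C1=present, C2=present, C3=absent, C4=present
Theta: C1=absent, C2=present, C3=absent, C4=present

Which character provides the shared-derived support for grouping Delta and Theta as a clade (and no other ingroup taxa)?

C1

Character polarity is set by the outgroup: the derived state is whichever differs from the outgroup's state, so for C1, C2 the derived state is 'absent', and for the remaining characters it is 'present'.
Only Delta and Theta show the derived state 'absent' for C1, supporting them as a clade.
C2 (derived state 'absent') is unique to Beta (autapomorphy; uninformative for grouping).
C3 groups Beta and Delta, which is incompatible with the clades supported by the remaining characters; treating it as convergent (homoplasy) costs fewer steps than any alternative tree.
C4: derived state 'present' in Delta, Theta, and Zeta only — synapomorphy for {Delta, Theta, Zeta}.
Most parsimonious ingroup topology: (((Delta,Theta),Zeta),Beta).
The clade {Delta, Theta} is supported by C1: its derived state 'absent' occurs in exactly those taxa and in no other taxon (including the outgroup).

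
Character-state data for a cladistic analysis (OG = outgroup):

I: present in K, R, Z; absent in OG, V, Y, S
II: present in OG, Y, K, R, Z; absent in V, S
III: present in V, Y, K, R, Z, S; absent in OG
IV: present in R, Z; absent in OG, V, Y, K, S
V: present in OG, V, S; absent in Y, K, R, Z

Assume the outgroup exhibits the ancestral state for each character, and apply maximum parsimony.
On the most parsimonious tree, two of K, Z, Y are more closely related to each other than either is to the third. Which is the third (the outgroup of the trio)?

Character polarity is set by the outgroup: the derived state is whichever differs from the outgroup's state, so for II, V the derived state is 'absent', and for the remaining characters it is 'present'.
I: derived state 'present' in K, R, and Z only — synapomorphy for {K, R, Z}.
II (derived state 'absent') is shared by S and V — a synapomorphy uniting that clade.
All ingroup taxa share the derived state 'present' for III; it defines the ingroup but does not resolve relationships within it.
Only R and Z show the derived state 'present' for IV, supporting them as a clade.
Only K, R, Y, and Z show the derived state 'absent' for V, supporting them as a clade.
Most parsimonious ingroup topology: ((V,S),(Y,(K,(R,Z)))).
K and Z share a more recent common ancestor with each other than either does with Y, so Y is the least closely related of the three.

Y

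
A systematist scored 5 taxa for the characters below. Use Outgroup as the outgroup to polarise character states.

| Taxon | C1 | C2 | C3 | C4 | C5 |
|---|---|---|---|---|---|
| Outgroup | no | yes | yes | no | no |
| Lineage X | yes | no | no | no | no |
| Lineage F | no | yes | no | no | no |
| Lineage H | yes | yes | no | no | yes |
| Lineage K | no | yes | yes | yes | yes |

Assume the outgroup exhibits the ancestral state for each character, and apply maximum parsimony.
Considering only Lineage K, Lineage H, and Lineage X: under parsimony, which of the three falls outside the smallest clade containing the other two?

Lineage K

Character polarity is set by the outgroup: the derived state is whichever differs from the outgroup's state, so for C2, C3 the derived state is 'no', and for the remaining characters it is 'yes'.
C1: derived state 'yes' in Lineage H and Lineage X only — synapomorphy for {Lineage H, Lineage X}.
C2 (derived state 'no') is unique to Lineage X (autapomorphy; uninformative for grouping).
C3 (derived state 'no') is shared by Lineage F, Lineage H, and Lineage X — a synapomorphy uniting that clade.
C4: derived state 'yes' in Lineage K only — an autapomorphy, so it tells us nothing about relationships among taxa.
C5 groups Lineage H and Lineage K, which is incompatible with the clades supported by the remaining characters; treating it as convergent (homoplasy) costs fewer steps than any alternative tree.
Most parsimonious ingroup topology: (((Lineage X,Lineage H),Lineage F),Lineage K).
Lineage X and Lineage H share a more recent common ancestor with each other than either does with Lineage K, so Lineage K is the least closely related of the three.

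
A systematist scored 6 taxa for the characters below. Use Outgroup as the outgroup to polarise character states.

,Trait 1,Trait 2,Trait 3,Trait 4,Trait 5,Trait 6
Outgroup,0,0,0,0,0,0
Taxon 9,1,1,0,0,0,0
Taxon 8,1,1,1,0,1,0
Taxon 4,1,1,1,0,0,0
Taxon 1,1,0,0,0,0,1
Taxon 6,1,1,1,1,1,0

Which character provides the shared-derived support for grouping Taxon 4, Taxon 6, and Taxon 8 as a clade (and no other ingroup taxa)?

The outgroup has state '0' for every character, so '1' is the derived state throughout.
Trait 1 (derived state '1') is shared by all ingroup taxa — unites the whole ingroup.
Trait 2: derived state '1' in Taxon 4, Taxon 6, Taxon 8, and Taxon 9 only — synapomorphy for {Taxon 4, Taxon 6, Taxon 8, Taxon 9}.
Only Taxon 4, Taxon 6, and Taxon 8 show the derived state '1' for Trait 3, supporting them as a clade.
Trait 4 (derived state '1') is unique to Taxon 6 (autapomorphy; uninformative for grouping).
Trait 5: derived state '1' in Taxon 6 and Taxon 8 only — synapomorphy for {Taxon 6, Taxon 8}.
Trait 6: derived state '1' in Taxon 1 only — an autapomorphy, so it tells us nothing about relationships among taxa.
Most parsimonious ingroup topology: ((Taxon 9,((Taxon 8,Taxon 6),Taxon 4)),Taxon 1).
The clade {Taxon 4, Taxon 6, Taxon 8} is supported by Trait 3: its derived state '1' occurs in exactly those taxa and in no other taxon (including the outgroup).

Trait 3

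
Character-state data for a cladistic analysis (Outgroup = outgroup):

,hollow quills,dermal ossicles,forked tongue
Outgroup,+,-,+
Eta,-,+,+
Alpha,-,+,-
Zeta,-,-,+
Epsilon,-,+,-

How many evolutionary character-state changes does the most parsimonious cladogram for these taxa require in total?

3

Character polarity is set by the outgroup: the derived state is whichever differs from the outgroup's state, so for hollow quills, forked tongue the derived state is '-', and for the remaining characters it is '+'.
All ingroup taxa share the derived state '-' for hollow quills; it defines the ingroup but does not resolve relationships within it.
dermal ossicles (derived state '+') is shared by Alpha, Epsilon, and Eta — a synapomorphy uniting that clade.
forked tongue: derived state '-' in Alpha and Epsilon only — synapomorphy for {Alpha, Epsilon}.
Most parsimonious ingroup topology: ((Eta,(Alpha,Epsilon)),Zeta).
Changes per character on this tree: hollow quills: 1; dermal ossicles: 1; forked tongue: 1.
Total = 3.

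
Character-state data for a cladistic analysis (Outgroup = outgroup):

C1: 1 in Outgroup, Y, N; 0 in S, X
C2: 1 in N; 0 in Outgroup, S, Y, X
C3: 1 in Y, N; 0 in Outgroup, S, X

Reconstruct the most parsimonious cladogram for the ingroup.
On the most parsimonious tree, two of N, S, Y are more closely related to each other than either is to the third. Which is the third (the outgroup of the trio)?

Character polarity is set by the outgroup: the derived state is whichever differs from the outgroup's state, so for C1 the derived state is '0', and for the remaining characters it is '1'.
Only S and X show the derived state '0' for C1, supporting them as a clade.
C2: derived state '1' in N only — an autapomorphy, so it tells us nothing about relationships among taxa.
Only N and Y show the derived state '1' for C3, supporting them as a clade.
Most parsimonious ingroup topology: ((S,X),(Y,N)).
Y and N share a more recent common ancestor with each other than either does with S, so S is the least closely related of the three.

S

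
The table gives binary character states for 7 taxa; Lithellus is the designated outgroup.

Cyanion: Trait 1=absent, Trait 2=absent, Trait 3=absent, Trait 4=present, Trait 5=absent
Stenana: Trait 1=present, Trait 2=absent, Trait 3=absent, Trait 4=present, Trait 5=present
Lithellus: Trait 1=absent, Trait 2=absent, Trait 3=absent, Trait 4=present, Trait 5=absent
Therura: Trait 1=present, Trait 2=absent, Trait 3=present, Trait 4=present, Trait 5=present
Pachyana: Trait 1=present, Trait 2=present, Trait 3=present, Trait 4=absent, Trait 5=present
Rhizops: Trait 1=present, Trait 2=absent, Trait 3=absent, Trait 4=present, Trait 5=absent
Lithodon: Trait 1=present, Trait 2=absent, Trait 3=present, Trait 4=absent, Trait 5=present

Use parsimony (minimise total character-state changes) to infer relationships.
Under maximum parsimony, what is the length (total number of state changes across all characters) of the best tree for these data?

5

Character polarity is set by the outgroup: the derived state is whichever differs from the outgroup's state, so for Trait 4 the derived state is 'absent', and for the remaining characters it is 'present'.
Trait 1 (derived state 'present') is shared by Lithodon, Pachyana, Rhizops, Stenana, and Therura — a synapomorphy uniting that clade.
Trait 2: derived state 'present' in Pachyana only — an autapomorphy, so it tells us nothing about relationships among taxa.
Trait 3: derived state 'present' in Lithodon, Pachyana, and Therura only — synapomorphy for {Lithodon, Pachyana, Therura}.
Trait 4: derived state 'absent' in Lithodon and Pachyana only — synapomorphy for {Lithodon, Pachyana}.
Only Lithodon, Pachyana, Stenana, and Therura show the derived state 'present' for Trait 5, supporting them as a clade.
Most parsimonious ingroup topology: ((((Therura,(Pachyana,Lithodon)),Stenana),Rhizops),Cyanion).
Changes per character on this tree: Trait 1: 1; Trait 2: 1; Trait 3: 1; Trait 4: 1; Trait 5: 1.
Total = 5.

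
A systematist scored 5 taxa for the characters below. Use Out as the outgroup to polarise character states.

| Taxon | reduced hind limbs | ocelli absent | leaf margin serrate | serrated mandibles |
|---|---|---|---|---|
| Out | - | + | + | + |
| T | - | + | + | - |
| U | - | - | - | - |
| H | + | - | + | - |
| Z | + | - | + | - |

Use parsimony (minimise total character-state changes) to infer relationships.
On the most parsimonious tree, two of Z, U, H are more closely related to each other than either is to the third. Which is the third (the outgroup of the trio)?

U

Character polarity is set by the outgroup: the derived state is whichever differs from the outgroup's state, so for ocelli absent, leaf margin serrate, serrated mandibles the derived state is '-', and for the remaining characters it is '+'.
Only H and Z show the derived state '+' for reduced hind limbs, supporting them as a clade.
Only H, U, and Z show the derived state '-' for ocelli absent, supporting them as a clade.
leaf margin serrate (derived state '-') is unique to U (autapomorphy; uninformative for grouping).
serrated mandibles (derived state '-') is shared by all ingroup taxa — unites the whole ingroup.
Most parsimonious ingroup topology: (T,(U,(H,Z))).
H and Z share a more recent common ancestor with each other than either does with U, so U is the least closely related of the three.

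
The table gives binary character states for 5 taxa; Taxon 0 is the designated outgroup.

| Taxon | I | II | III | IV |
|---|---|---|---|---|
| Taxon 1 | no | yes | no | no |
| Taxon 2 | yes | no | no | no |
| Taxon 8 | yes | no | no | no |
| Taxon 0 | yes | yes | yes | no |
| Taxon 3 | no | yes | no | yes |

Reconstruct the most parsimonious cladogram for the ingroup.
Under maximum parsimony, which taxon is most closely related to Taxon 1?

Character polarity is set by the outgroup: the derived state is whichever differs from the outgroup's state, so for I, II, III the derived state is 'no', and for the remaining characters it is 'yes'.
Only Taxon 1 and Taxon 3 show the derived state 'no' for I, supporting them as a clade.
II: derived state 'no' in Taxon 2 and Taxon 8 only — synapomorphy for {Taxon 2, Taxon 8}.
III (derived state 'no') is shared by all ingroup taxa — unites the whole ingroup.
IV: derived state 'yes' in Taxon 3 only — an autapomorphy, so it tells us nothing about relationships among taxa.
Most parsimonious ingroup topology: ((Taxon 3,Taxon 1),(Taxon 2,Taxon 8)).
Taxon 1 and Taxon 3 form a cherry on this tree, so they are sister taxa.

Taxon 3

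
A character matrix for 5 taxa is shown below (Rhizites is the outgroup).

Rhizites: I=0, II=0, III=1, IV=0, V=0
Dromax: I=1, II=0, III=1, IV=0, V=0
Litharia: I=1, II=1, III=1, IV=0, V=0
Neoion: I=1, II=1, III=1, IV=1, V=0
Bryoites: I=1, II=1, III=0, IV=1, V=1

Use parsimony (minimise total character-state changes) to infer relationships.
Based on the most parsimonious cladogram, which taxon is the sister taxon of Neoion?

Character polarity is set by the outgroup: the derived state is whichever differs from the outgroup's state, so for III the derived state is '0', and for the remaining characters it is '1'.
I (derived state '1') is shared by all ingroup taxa — unites the whole ingroup.
II (derived state '1') is shared by Bryoites, Litharia, and Neoion — a synapomorphy uniting that clade.
III (derived state '0') is unique to Bryoites (autapomorphy; uninformative for grouping).
IV (derived state '1') is shared by Bryoites and Neoion — a synapomorphy uniting that clade.
V: derived state '1' in Bryoites only — an autapomorphy, so it tells us nothing about relationships among taxa.
Most parsimonious ingroup topology: (Dromax,(Litharia,(Neoion,Bryoites))).
Neoion and Bryoites form a cherry on this tree, so they are sister taxa.

Bryoites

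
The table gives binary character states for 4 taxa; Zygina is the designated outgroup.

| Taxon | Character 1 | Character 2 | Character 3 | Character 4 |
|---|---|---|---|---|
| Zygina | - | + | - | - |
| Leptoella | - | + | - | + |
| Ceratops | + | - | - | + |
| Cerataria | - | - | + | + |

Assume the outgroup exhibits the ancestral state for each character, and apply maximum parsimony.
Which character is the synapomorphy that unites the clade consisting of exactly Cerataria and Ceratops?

Character polarity is set by the outgroup: the derived state is whichever differs from the outgroup's state, so for Character 2 the derived state is '-', and for the remaining characters it is '+'.
Character 1: derived state '+' in Ceratops only — an autapomorphy, so it tells us nothing about relationships among taxa.
Only Cerataria and Ceratops show the derived state '-' for Character 2, supporting them as a clade.
Character 3: derived state '+' in Cerataria only — an autapomorphy, so it tells us nothing about relationships among taxa.
Character 4 (derived state '+') is shared by all ingroup taxa — unites the whole ingroup.
Most parsimonious ingroup topology: (Leptoella,(Ceratops,Cerataria)).
The clade {Cerataria, Ceratops} is supported by Character 2: its derived state '-' occurs in exactly those taxa and in no other taxon (including the outgroup).

Character 2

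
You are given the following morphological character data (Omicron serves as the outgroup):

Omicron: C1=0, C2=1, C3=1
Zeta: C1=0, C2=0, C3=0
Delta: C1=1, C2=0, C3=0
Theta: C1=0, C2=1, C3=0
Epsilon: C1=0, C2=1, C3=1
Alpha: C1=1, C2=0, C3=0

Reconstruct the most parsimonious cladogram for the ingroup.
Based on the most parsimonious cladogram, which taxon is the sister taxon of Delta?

Alpha

Character polarity is set by the outgroup: the derived state is whichever differs from the outgroup's state, so for C2, C3 the derived state is '0', and for the remaining characters it is '1'.
Only Alpha and Delta show the derived state '1' for C1, supporting them as a clade.
C2: derived state '0' in Alpha, Delta, and Zeta only — synapomorphy for {Alpha, Delta, Zeta}.
C3 (derived state '0') is shared by Alpha, Delta, Theta, and Zeta — a synapomorphy uniting that clade.
Most parsimonious ingroup topology: (((Zeta,(Delta,Alpha)),Theta),Epsilon).
Delta and Alpha form a cherry on this tree, so they are sister taxa.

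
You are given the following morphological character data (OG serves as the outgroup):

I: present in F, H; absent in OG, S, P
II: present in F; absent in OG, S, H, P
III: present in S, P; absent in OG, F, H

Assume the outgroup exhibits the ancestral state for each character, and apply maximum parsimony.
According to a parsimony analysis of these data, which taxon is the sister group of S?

P

The outgroup has state 'absent' for every character, so 'present' is the derived state throughout.
I (derived state 'present') is shared by F and H — a synapomorphy uniting that clade.
II (derived state 'present') is unique to F (autapomorphy; uninformative for grouping).
Only P and S show the derived state 'present' for III, supporting them as a clade.
Most parsimonious ingroup topology: ((S,P),(F,H)).
S and P form a cherry on this tree, so they are sister taxa.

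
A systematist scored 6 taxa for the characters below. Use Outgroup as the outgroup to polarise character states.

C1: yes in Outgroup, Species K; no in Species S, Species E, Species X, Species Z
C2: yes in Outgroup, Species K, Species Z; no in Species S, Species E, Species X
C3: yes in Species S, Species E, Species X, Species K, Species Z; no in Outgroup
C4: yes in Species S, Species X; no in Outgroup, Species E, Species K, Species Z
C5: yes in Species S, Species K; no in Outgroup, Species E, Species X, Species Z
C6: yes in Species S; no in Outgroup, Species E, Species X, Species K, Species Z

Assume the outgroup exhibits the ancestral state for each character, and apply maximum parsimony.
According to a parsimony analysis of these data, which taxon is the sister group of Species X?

Character polarity is set by the outgroup: the derived state is whichever differs from the outgroup's state, so for C1, C2 the derived state is 'no', and for the remaining characters it is 'yes'.
C1 (derived state 'no') is shared by Species E, Species S, Species X, and Species Z — a synapomorphy uniting that clade.
C2: derived state 'no' in Species E, Species S, and Species X only — synapomorphy for {Species E, Species S, Species X}.
C3 (derived state 'yes') is shared by all ingroup taxa — unites the whole ingroup.
C4 (derived state 'yes') is shared by Species S and Species X — a synapomorphy uniting that clade.
C5 (state 'yes') occurs in Species K and Species S but conflicts with the nesting implied by the other characters — most parsimoniously interpreted as homoplasy.
C6: derived state 'yes' in Species S only — an autapomorphy, so it tells us nothing about relationships among taxa.
Most parsimonious ingroup topology: ((((Species S,Species X),Species E),Species Z),Species K).
Species X and Species S form a cherry on this tree, so they are sister taxa.

Species S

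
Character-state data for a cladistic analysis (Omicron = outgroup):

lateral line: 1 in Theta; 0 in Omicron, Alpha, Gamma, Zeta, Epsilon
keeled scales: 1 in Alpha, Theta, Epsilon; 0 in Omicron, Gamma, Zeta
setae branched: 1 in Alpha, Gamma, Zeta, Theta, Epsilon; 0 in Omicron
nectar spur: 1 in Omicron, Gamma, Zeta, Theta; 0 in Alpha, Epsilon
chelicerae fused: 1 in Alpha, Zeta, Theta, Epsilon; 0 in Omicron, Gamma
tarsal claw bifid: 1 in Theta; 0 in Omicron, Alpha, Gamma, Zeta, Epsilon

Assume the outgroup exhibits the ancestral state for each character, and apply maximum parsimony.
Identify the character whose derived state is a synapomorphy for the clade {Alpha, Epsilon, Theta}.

Character polarity is set by the outgroup: the derived state is whichever differs from the outgroup's state, so for nectar spur the derived state is '0', and for the remaining characters it is '1'.
lateral line (derived state '1') is unique to Theta (autapomorphy; uninformative for grouping).
Only Alpha, Epsilon, and Theta show the derived state '1' for keeled scales, supporting them as a clade.
setae branched (derived state '1') is shared by all ingroup taxa — unites the whole ingroup.
nectar spur: derived state '0' in Alpha and Epsilon only — synapomorphy for {Alpha, Epsilon}.
Only Alpha, Epsilon, Theta, and Zeta show the derived state '1' for chelicerae fused, supporting them as a clade.
tarsal claw bifid: derived state '1' in Theta only — an autapomorphy, so it tells us nothing about relationships among taxa.
Most parsimonious ingroup topology: ((((Alpha,Epsilon),Theta),Zeta),Gamma).
The clade {Alpha, Epsilon, Theta} is supported by keeled scales: its derived state '1' occurs in exactly those taxa and in no other taxon (including the outgroup).

keeled scales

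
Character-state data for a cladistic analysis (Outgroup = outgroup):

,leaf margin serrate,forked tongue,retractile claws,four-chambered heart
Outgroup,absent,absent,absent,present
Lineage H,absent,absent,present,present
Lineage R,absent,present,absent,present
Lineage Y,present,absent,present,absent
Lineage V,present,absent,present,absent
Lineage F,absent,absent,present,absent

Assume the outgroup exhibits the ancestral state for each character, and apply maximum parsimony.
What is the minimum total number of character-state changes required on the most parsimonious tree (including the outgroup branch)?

Character polarity is set by the outgroup: the derived state is whichever differs from the outgroup's state, so for four-chambered heart the derived state is 'absent', and for the remaining characters it is 'present'.
leaf margin serrate: derived state 'present' in Lineage V and Lineage Y only — synapomorphy for {Lineage V, Lineage Y}.
forked tongue: derived state 'present' in Lineage R only — an autapomorphy, so it tells us nothing about relationships among taxa.
retractile claws (derived state 'present') is shared by Lineage F, Lineage H, Lineage V, and Lineage Y — a synapomorphy uniting that clade.
Only Lineage F, Lineage V, and Lineage Y show the derived state 'absent' for four-chambered heart, supporting them as a clade.
Most parsimonious ingroup topology: ((Lineage H,((Lineage Y,Lineage V),Lineage F)),Lineage R).
Changes per character on this tree: leaf margin serrate: 1; forked tongue: 1; retractile claws: 1; four-chambered heart: 1.
Total = 4.

4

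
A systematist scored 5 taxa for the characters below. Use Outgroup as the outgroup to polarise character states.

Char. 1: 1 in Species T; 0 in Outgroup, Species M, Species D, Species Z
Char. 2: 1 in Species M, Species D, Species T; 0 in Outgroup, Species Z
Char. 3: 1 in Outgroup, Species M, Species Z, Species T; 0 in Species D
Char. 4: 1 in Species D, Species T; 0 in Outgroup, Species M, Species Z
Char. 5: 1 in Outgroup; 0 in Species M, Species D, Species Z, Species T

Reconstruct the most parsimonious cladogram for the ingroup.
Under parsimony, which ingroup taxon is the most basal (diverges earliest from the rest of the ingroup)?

Species Z

Character polarity is set by the outgroup: the derived state is whichever differs from the outgroup's state, so for Char. 3, Char. 5 the derived state is '0', and for the remaining characters it is '1'.
Char. 1: derived state '1' in Species T only — an autapomorphy, so it tells us nothing about relationships among taxa.
Only Species D, Species M, and Species T show the derived state '1' for Char. 2, supporting them as a clade.
Char. 3 (derived state '0') is unique to Species D (autapomorphy; uninformative for grouping).
Char. 4: derived state '1' in Species D and Species T only — synapomorphy for {Species D, Species T}.
Char. 5 (derived state '0') is shared by all ingroup taxa — unites the whole ingroup.
Most parsimonious ingroup topology: ((Species M,(Species D,Species T)),Species Z).
Species Z is sister to the clade containing all other ingroup taxa, so it is the earliest-diverging (most basal) ingroup lineage.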